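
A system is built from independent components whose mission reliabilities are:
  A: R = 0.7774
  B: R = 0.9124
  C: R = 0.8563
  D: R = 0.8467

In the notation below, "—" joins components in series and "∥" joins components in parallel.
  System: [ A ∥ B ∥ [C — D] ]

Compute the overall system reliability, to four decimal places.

0.9946

Series (C and D): 0.856300 × 0.846700 = 0.725029
Parallel (A, B, and [0.725029]): 1 − (1 − 0.777400)(1 − 0.912400)(1 − 0.725029) = 0.9946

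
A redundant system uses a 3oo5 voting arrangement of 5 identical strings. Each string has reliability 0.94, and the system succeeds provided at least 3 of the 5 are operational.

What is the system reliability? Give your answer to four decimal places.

R = Σ_{i=3}^{5} C(5,i) p^i (1−p)^{5−i} with p = 0.94
C(5,3)·0.94^3·0.06^2 = 0.029901
C(5,4)·0.94^4·0.06^1 = 0.234225
C(5,5)·0.94^5·0.06^0 = 0.733904
Sum = 0.9980

0.9980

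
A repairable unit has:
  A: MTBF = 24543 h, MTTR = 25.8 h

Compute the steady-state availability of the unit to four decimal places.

0.9989

A(A) = MTBF/(MTBF+MTTR) = 24543/(24543+25.8) = 0.9989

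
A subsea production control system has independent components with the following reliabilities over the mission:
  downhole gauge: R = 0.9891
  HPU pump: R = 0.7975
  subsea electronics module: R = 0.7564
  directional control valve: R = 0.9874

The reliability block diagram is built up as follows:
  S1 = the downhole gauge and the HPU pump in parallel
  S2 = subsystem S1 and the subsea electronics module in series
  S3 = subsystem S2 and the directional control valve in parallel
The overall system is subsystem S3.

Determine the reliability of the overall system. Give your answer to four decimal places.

Parallel (downhole gauge and HPU pump): 1 − (1 − 0.989100)(1 − 0.797500) = 0.997793
Series ([0.997793] and subsea electronics module): 0.997793 × 0.756400 = 0.754731
Parallel ([0.754731] and directional control valve): 1 − (1 − 0.754731)(1 − 0.987400) = 0.9969

0.9969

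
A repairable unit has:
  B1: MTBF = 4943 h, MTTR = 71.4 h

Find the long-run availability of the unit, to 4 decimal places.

0.9858

A(B1) = MTBF/(MTBF+MTTR) = 4943/(4943+71.4) = 0.9858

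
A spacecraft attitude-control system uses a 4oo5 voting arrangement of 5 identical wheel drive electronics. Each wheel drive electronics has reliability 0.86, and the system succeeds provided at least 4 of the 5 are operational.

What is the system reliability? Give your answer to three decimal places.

R = Σ_{i=4}^{5} C(5,i) p^i (1−p)^{5−i} with p = 0.86
C(5,4)·0.86^4·0.14^1 = 0.38291
C(5,5)·0.86^5·0.14^0 = 0.47043
Sum = 0.853

0.853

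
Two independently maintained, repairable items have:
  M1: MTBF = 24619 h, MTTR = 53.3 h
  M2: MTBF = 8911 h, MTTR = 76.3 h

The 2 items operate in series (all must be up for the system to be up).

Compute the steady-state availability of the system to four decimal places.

A(M1) = MTBF/(MTBF+MTTR) = 24619/(24619+53.3) = 0.997840
A(M2) = MTBF/(MTBF+MTTR) = 8911/(8911+76.3) = 0.991510
Series availability: 0.997840 × 0.991510 = 0.9894

0.9894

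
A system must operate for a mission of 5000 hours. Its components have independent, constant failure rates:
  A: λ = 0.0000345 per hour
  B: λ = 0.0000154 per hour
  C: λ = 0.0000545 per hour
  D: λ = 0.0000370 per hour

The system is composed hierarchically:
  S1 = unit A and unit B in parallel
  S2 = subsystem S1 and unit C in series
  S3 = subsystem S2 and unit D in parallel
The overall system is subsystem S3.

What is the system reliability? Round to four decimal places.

R(A) = exp(−0.0000345 × 5000) = 0.841558
R(B) = exp(−0.0000154 × 5000) = 0.925890
R(C) = exp(−0.0000545 × 5000) = 0.761473
R(D) = exp(−0.0000370 × 5000) = 0.831104
Parallel (A and B): 1 − (1 − 0.841558)(1 − 0.925890) = 0.988258
Series ([0.988258] and C): 0.988258 × 0.761473 = 0.752532
Parallel ([0.752532] and D): 1 − (1 − 0.752532)(1 − 0.831104) = 0.9582

0.9582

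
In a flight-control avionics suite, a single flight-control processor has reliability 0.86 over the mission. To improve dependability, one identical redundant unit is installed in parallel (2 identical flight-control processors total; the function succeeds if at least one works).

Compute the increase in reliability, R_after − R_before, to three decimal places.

R_before = 0.86
R_after = 1 − (1 − 0.86)^2 = 0.980
ΔR = 0.980 − 0.86 = 0.120

0.120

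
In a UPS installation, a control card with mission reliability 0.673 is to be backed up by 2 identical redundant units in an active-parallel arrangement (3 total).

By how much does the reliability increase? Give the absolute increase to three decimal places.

R_before = 0.673
R_after = 1 − (1 − 0.673)^3 = 0.965
ΔR = 0.965 − 0.673 = 0.292

0.292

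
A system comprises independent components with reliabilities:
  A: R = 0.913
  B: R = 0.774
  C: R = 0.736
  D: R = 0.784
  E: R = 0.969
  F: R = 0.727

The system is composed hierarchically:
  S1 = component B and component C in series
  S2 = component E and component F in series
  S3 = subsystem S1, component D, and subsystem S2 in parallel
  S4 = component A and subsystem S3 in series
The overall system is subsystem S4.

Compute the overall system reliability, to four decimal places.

0.8879

Series (B and C): 0.774000 × 0.736000 = 0.569664
Series (E and F): 0.969000 × 0.727000 = 0.704463
Parallel ([0.569664], D, and [0.704463]): 1 − (1 − 0.569664)(1 − 0.784000)(1 − 0.704463) = 0.972529
Series (A and [0.972529]): 0.913000 × 0.972529 = 0.8879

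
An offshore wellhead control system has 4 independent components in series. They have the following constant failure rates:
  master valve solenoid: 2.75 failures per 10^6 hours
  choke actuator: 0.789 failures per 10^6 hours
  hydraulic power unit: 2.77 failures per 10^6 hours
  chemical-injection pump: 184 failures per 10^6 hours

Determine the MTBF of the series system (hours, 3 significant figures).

5250

Series of exponential components: λ_sys = Σ λ_i
λ_sys = 0.00000275 + 0.000000789 + 0.00000277 + 0.000184 = 1.9031e-04 /h
MTBF = 1 / λ_sys = 5250 h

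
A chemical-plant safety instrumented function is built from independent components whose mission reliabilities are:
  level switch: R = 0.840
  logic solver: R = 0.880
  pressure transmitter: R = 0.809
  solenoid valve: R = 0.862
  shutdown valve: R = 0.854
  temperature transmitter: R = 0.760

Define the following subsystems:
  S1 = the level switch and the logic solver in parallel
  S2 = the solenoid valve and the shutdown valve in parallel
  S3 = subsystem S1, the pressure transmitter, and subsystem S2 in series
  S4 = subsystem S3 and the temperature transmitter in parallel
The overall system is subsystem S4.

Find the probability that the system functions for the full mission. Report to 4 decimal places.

0.9466

Parallel (level switch and logic solver): 1 − (1 − 0.840000)(1 − 0.880000) = 0.980800
Parallel (solenoid valve and shutdown valve): 1 − (1 − 0.862000)(1 − 0.854000) = 0.979852
Series ([0.980800], pressure transmitter, and [0.979852]): 0.980800 × 0.809000 × 0.979852 = 0.777480
Parallel ([0.777480] and temperature transmitter): 1 − (1 − 0.777480)(1 − 0.760000) = 0.9466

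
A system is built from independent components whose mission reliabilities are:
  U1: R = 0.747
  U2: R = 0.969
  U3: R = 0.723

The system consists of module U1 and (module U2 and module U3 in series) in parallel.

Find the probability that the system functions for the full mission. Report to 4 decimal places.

0.9242

Series (U2 and U3): 0.969000 × 0.723000 = 0.700587
Parallel (U1 and [0.700587]): 1 − (1 − 0.747000)(1 − 0.700587) = 0.9242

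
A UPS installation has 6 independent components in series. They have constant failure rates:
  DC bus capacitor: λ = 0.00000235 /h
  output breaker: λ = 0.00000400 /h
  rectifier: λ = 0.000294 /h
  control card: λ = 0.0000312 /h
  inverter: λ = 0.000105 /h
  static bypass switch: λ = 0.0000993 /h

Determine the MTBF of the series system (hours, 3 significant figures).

Series of exponential components: λ_sys = Σ λ_i
λ_sys = 0.00000235 + 0.00000400 + 0.000294 + 0.0000312 + 0.000105 + 0.0000993 = 5.3585e-04 /h
MTBF = 1 / λ_sys = 1870 h

1870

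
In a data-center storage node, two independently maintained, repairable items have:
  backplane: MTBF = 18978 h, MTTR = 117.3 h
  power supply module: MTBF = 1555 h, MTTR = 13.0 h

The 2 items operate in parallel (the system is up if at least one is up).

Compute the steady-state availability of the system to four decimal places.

0.9999

A(backplane) = MTBF/(MTBF+MTTR) = 18978/(18978+117.3) = 0.993857
A(power supply module) = MTBF/(MTBF+MTTR) = 1555/(1555+13.0) = 0.991709
Parallel availability: 1 − (1 − 0.993857)(1 − 0.991709) = 0.9999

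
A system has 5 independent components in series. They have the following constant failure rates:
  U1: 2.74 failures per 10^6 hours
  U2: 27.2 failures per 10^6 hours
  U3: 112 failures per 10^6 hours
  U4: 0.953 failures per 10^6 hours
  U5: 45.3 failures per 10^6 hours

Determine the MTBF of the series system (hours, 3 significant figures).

Series of exponential components: λ_sys = Σ λ_i
λ_sys = 0.00000274 + 0.0000272 + 0.000112 + 0.000000953 + 0.0000453 = 1.8819e-04 /h
MTBF = 1 / λ_sys = 5310 h

5310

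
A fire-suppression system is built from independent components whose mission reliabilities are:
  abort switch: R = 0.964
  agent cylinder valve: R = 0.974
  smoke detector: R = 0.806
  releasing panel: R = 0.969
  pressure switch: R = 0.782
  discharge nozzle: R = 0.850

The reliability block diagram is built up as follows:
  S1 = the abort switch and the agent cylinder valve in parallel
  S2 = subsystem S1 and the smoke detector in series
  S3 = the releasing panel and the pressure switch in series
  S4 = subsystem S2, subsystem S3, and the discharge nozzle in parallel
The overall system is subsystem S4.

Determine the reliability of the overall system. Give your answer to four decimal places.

Parallel (abort switch and agent cylinder valve): 1 − (1 − 0.964000)(1 − 0.974000) = 0.999064
Series ([0.999064] and smoke detector): 0.999064 × 0.806000 = 0.805246
Series (releasing panel and pressure switch): 0.969000 × 0.782000 = 0.757758
Parallel ([0.805246], [0.757758], and discharge nozzle): 1 − (1 − 0.805246)(1 − 0.757758)(1 − 0.850000) = 0.9929

0.9929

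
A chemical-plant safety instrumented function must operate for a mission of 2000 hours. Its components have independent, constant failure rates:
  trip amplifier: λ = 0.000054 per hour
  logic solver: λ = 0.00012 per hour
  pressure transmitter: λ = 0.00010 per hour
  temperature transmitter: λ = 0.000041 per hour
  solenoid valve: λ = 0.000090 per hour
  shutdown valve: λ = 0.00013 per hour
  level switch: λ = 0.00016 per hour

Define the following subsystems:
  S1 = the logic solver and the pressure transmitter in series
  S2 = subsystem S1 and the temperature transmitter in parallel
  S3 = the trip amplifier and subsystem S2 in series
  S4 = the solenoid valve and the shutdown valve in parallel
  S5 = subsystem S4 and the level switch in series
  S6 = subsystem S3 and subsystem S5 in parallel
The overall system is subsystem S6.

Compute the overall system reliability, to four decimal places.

0.9616

R(trip amplifier) = exp(−0.000054 × 2000) = 0.897628
R(logic solver) = exp(−0.00012 × 2000) = 0.786628
R(pressure transmitter) = exp(−0.00010 × 2000) = 0.818731
R(temperature transmitter) = exp(−0.000041 × 2000) = 0.921272
R(solenoid valve) = exp(−0.000090 × 2000) = 0.835270
R(shutdown valve) = exp(−0.00013 × 2000) = 0.771052
R(level switch) = exp(−0.00016 × 2000) = 0.726149
Series (logic solver and pressure transmitter): 0.786628 × 0.818731 = 0.644037
Parallel ([0.644037] and temperature transmitter): 1 − (1 − 0.644037)(1 − 0.921272) = 0.971976
Series (trip amplifier and [0.971976]): 0.897628 × 0.971976 = 0.872473
Parallel (solenoid valve and shutdown valve): 1 − (1 − 0.835270)(1 − 0.771052) = 0.962285
Series ([0.962285] and level switch): 0.962285 × 0.726149 = 0.698762
Parallel ([0.872473] and [0.698762]): 1 − (1 − 0.872473)(1 − 0.698762) = 0.9616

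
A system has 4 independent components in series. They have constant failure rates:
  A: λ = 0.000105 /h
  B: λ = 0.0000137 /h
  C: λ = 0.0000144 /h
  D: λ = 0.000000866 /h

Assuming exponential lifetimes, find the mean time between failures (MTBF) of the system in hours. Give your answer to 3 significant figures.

Series of exponential components: λ_sys = Σ λ_i
λ_sys = 0.000105 + 0.0000137 + 0.0000144 + 0.000000866 = 1.3397e-04 /h
MTBF = 1 / λ_sys = 7460 h

7460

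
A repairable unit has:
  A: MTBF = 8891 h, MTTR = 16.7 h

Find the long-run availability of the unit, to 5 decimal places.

A(A) = MTBF/(MTBF+MTTR) = 8891/(8891+16.7) = 0.99813

0.99813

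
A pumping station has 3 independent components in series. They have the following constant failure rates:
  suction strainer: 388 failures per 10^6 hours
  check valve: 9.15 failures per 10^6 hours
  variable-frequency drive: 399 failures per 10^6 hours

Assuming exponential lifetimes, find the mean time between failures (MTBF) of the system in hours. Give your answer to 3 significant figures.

Series of exponential components: λ_sys = Σ λ_i
λ_sys = 0.000388 + 0.00000915 + 0.000399 = 7.9615e-04 /h
MTBF = 1 / λ_sys = 1260 h

1260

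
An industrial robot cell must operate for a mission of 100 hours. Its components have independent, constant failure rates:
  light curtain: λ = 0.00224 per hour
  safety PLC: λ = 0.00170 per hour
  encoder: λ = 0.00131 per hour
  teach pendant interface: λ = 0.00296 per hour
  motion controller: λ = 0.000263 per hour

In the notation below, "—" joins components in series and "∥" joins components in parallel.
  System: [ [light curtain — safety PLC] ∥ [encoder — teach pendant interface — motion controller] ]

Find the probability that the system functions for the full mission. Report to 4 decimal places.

R(light curtain) = exp(−0.00224 × 100) = 0.799315
R(safety PLC) = exp(−0.00170 × 100) = 0.843665
R(encoder) = exp(−0.00131 × 100) = 0.877218
R(teach pendant interface) = exp(−0.00296 × 100) = 0.743787
R(motion controller) = exp(−0.000263 × 100) = 0.974043
Series (light curtain and safety PLC): 0.799315 × 0.843665 = 0.674354
Series (encoder, teach pendant interface, and motion controller): 0.877218 × 0.743787 × 0.974043 = 0.635527
Parallel ([0.674354] and [0.635527]): 1 − (1 − 0.674354)(1 − 0.635527) = 0.8813

0.8813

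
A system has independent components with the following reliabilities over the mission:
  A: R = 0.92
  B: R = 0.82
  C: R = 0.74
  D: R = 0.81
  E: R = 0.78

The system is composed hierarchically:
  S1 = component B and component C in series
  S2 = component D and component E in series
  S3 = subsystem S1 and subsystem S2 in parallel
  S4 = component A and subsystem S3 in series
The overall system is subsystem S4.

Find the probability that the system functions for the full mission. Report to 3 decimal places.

0.787

Series (B and C): 0.82000 × 0.74000 = 0.60680
Series (D and E): 0.81000 × 0.78000 = 0.63180
Parallel ([0.60680] and [0.63180]): 1 − (1 − 0.60680)(1 − 0.63180) = 0.85522
Series (A and [0.85522]): 0.92000 × 0.85522 = 0.787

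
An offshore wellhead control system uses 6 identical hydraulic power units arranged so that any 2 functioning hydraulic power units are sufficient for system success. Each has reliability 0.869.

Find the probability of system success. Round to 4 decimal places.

0.9998

R = Σ_{i=2}^{6} C(6,i) p^i (1−p)^{6−i} with p = 0.869
C(6,2)·0.869^2·0.131^4 = 0.003336
C(6,3)·0.869^3·0.131^3 = 0.029506
C(6,4)·0.869^4·0.131^2 = 0.146796
C(6,5)·0.869^5·0.131^1 = 0.389513
C(6,6)·0.869^6·0.131^0 = 0.430644
Sum = 0.9998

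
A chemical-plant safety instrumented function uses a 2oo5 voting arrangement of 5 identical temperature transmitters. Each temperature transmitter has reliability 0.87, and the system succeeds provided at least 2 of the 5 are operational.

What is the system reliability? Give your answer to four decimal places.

0.9987

R = Σ_{i=2}^{5} C(5,i) p^i (1−p)^{5−i} with p = 0.87
C(5,2)·0.87^2·0.13^3 = 0.016629
C(5,3)·0.87^3·0.13^2 = 0.111287
C(5,4)·0.87^4·0.13^1 = 0.372383
C(5,5)·0.87^5·0.13^0 = 0.498421
Sum = 0.9987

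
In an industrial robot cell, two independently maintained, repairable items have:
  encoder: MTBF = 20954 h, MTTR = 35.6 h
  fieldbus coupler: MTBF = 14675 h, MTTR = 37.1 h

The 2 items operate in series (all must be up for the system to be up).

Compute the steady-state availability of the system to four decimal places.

A(encoder) = MTBF/(MTBF+MTTR) = 20954/(20954+35.6) = 0.998304
A(fieldbus coupler) = MTBF/(MTBF+MTTR) = 14675/(14675+37.1) = 0.997478
Series availability: 0.998304 × 0.997478 = 0.9958

0.9958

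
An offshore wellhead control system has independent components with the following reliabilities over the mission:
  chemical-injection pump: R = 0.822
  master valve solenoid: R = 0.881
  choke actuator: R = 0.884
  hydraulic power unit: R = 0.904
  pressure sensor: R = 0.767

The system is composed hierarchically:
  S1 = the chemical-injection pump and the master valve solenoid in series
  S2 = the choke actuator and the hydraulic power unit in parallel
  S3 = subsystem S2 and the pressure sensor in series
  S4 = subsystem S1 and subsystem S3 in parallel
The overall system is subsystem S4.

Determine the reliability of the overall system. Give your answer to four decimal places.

Series (chemical-injection pump and master valve solenoid): 0.822000 × 0.881000 = 0.724182
Parallel (choke actuator and hydraulic power unit): 1 − (1 − 0.884000)(1 − 0.904000) = 0.988864
Series ([0.988864] and pressure sensor): 0.988864 × 0.767000 = 0.758459
Parallel ([0.724182] and [0.758459]): 1 − (1 − 0.724182)(1 − 0.758459) = 0.9334

0.9334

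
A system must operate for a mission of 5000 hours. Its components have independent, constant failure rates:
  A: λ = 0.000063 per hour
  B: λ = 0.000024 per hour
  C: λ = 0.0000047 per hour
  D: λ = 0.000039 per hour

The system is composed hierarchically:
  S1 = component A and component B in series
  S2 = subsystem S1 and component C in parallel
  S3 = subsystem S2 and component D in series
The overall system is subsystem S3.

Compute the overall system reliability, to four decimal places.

R(A) = exp(−0.000063 × 5000) = 0.729789
R(B) = exp(−0.000024 × 5000) = 0.886920
R(C) = exp(−0.0000047 × 5000) = 0.976774
R(D) = exp(−0.000039 × 5000) = 0.822835
Series (A and B): 0.729789 × 0.886920 = 0.647264
Parallel ([0.647264] and C): 1 − (1 − 0.647264)(1 − 0.976774) = 0.991807
Series ([0.991807] and D): 0.991807 × 0.822835 = 0.8161

0.8161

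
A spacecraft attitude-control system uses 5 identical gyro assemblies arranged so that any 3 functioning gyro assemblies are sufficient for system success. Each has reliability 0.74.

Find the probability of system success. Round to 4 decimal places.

R = Σ_{i=3}^{5} C(5,i) p^i (1−p)^{5−i} with p = 0.74
C(5,3)·0.74^3·0.26^2 = 0.273931
C(5,4)·0.74^4·0.26^1 = 0.389825
C(5,5)·0.74^5·0.26^0 = 0.221901
Sum = 0.8857

0.8857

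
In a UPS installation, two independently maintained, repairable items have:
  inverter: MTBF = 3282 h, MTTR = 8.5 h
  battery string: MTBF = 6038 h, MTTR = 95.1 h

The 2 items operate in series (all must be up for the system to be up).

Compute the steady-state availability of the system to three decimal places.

0.982

A(inverter) = MTBF/(MTBF+MTTR) = 3282/(3282+8.5) = 0.997417
A(battery string) = MTBF/(MTBF+MTTR) = 6038/(6038+95.1) = 0.984494
Series availability: 0.997417 × 0.984494 = 0.982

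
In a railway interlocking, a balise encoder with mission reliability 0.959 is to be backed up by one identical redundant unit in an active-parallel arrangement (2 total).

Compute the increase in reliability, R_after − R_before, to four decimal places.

R_before = 0.959
R_after = 1 − (1 − 0.959)^2 = 0.9983
ΔR = 0.9983 − 0.959 = 0.0393

0.0393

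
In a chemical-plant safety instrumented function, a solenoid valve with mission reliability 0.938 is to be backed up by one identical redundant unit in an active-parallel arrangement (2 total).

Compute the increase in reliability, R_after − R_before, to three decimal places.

R_before = 0.938
R_after = 1 − (1 − 0.938)^2 = 0.996
ΔR = 0.996 − 0.938 = 0.058

0.058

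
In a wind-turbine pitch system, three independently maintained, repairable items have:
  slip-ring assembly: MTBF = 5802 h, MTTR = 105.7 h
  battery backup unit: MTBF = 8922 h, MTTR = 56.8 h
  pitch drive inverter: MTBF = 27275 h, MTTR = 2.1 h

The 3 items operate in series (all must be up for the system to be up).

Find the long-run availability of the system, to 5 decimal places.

A(slip-ring assembly) = MTBF/(MTBF+MTTR) = 5802/(5802+105.7) = 0.982108
A(battery backup unit) = MTBF/(MTBF+MTTR) = 8922/(8922+56.8) = 0.993674
A(pitch drive inverter) = MTBF/(MTBF+MTTR) = 27275/(27275+2.1) = 0.999923
Series availability: 0.982108 × 0.993674 × 0.999923 = 0.97582

0.97582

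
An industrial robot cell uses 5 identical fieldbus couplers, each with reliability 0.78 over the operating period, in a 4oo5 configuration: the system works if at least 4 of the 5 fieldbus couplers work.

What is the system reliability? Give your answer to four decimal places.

R = Σ_{i=4}^{5} C(5,i) p^i (1−p)^{5−i} with p = 0.78
C(5,4)·0.78^4·0.22^1 = 0.407166
C(5,5)·0.78^5·0.22^0 = 0.288717
Sum = 0.6959

0.6959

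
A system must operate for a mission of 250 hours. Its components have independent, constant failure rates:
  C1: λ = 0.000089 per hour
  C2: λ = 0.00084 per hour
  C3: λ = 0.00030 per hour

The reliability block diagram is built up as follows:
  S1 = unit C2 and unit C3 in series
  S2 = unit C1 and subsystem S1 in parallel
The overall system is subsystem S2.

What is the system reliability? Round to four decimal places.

0.9945

R(C1) = exp(−0.000089 × 250) = 0.977996
R(C2) = exp(−0.00084 × 250) = 0.810584
R(C3) = exp(−0.00030 × 250) = 0.927743
Series (C2 and C3): 0.810584 × 0.927743 = 0.752014
Parallel (C1 and [0.752014]): 1 − (1 − 0.977996)(1 − 0.752014) = 0.9945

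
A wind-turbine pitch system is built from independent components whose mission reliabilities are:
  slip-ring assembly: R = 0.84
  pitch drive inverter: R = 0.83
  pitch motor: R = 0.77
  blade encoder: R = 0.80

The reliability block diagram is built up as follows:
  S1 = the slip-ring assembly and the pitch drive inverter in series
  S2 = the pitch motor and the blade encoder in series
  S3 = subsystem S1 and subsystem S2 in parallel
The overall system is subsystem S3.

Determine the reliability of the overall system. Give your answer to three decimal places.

Series (slip-ring assembly and pitch drive inverter): 0.84000 × 0.83000 = 0.69720
Series (pitch motor and blade encoder): 0.77000 × 0.80000 = 0.61600
Parallel ([0.69720] and [0.61600]): 1 − (1 − 0.69720)(1 − 0.61600) = 0.884

0.884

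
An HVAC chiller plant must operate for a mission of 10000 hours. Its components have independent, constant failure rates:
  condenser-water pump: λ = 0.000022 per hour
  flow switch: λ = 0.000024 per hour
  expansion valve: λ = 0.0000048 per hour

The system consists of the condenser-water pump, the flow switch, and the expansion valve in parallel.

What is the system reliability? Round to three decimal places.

0.998

R(condenser-water pump) = exp(−0.000022 × 10000) = 0.80252
R(flow switch) = exp(−0.000024 × 10000) = 0.78663
R(expansion valve) = exp(−0.0000048 × 10000) = 0.95313
Parallel (condenser-water pump, flow switch, and expansion valve): 1 − (1 − 0.80252)(1 − 0.78663)(1 − 0.95313) = 0.998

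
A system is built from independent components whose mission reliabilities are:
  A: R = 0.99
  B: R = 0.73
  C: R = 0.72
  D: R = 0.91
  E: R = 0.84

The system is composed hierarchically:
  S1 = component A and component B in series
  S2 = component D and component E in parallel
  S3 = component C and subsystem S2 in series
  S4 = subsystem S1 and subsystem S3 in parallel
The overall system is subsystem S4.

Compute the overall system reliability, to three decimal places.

Series (A and B): 0.99000 × 0.73000 = 0.72270
Parallel (D and E): 1 − (1 − 0.91000)(1 − 0.84000) = 0.98560
Series (C and [0.98560]): 0.72000 × 0.98560 = 0.70963
Parallel ([0.72270] and [0.70963]): 1 − (1 − 0.72270)(1 − 0.70963) = 0.919

0.919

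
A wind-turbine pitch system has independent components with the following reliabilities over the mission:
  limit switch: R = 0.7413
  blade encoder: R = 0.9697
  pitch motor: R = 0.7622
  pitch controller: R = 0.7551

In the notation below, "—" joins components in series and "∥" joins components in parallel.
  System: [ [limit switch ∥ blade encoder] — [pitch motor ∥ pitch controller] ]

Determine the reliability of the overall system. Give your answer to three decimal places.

Parallel (limit switch and blade encoder): 1 − (1 − 0.74130)(1 − 0.96970) = 0.99216
Parallel (pitch motor and pitch controller): 1 − (1 − 0.76220)(1 − 0.75510) = 0.94176
Series ([0.99216] and [0.94176]): 0.99216 × 0.94176 = 0.934

0.934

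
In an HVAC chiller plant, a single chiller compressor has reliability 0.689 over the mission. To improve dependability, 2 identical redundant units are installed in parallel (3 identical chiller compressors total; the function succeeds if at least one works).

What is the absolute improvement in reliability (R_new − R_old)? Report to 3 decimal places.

0.281

R_before = 0.689
R_after = 1 − (1 − 0.689)^3 = 0.970
ΔR = 0.970 − 0.689 = 0.281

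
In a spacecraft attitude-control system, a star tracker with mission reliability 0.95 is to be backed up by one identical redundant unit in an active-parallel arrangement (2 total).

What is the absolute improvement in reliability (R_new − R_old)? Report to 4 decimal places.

0.0475

R_before = 0.95
R_after = 1 − (1 − 0.95)^2 = 0.9975
ΔR = 0.9975 − 0.95 = 0.0475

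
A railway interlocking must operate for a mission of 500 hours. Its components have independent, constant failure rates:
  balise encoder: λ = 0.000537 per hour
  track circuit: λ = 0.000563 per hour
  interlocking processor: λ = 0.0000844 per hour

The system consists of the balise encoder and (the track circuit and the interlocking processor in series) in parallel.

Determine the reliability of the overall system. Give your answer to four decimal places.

R(balise encoder) = exp(−0.000537 × 500) = 0.764525
R(track circuit) = exp(−0.000563 × 500) = 0.754651
R(interlocking processor) = exp(−0.0000844 × 500) = 0.958678
Series (track circuit and interlocking processor): 0.754651 × 0.958678 = 0.723467
Parallel (balise encoder and [0.723467]): 1 − (1 − 0.764525)(1 − 0.723467) = 0.9349

0.9349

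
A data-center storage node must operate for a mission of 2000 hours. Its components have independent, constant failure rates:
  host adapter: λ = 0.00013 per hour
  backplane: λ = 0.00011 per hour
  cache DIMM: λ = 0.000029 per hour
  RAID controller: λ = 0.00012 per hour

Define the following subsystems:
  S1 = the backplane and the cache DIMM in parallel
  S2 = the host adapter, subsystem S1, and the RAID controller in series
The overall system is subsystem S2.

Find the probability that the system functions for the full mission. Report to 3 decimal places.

R(host adapter) = exp(−0.00013 × 2000) = 0.77105
R(backplane) = exp(−0.00011 × 2000) = 0.80252
R(cache DIMM) = exp(−0.000029 × 2000) = 0.94365
R(RAID controller) = exp(−0.00012 × 2000) = 0.78663
Parallel (backplane and cache DIMM): 1 − (1 − 0.80252)(1 − 0.94365) = 0.98887
Series (host adapter, [0.98887], and RAID controller): 0.77105 × 0.98887 × 0.78663 = 0.600

0.600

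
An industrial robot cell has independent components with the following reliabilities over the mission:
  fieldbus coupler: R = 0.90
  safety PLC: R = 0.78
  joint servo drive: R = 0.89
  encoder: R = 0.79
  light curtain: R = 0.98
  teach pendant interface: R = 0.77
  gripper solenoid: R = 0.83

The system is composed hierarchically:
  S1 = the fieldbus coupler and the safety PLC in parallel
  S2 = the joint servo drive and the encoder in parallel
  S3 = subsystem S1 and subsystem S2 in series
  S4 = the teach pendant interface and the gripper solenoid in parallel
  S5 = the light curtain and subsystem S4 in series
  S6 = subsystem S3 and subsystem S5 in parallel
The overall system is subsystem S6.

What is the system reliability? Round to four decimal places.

0.9974

Parallel (fieldbus coupler and safety PLC): 1 − (1 − 0.900000)(1 − 0.780000) = 0.978000
Parallel (joint servo drive and encoder): 1 − (1 − 0.890000)(1 − 0.790000) = 0.976900
Series ([0.978000] and [0.976900]): 0.978000 × 0.976900 = 0.955408
Parallel (teach pendant interface and gripper solenoid): 1 − (1 − 0.770000)(1 − 0.830000) = 0.960900
Series (light curtain and [0.960900]): 0.980000 × 0.960900 = 0.941682
Parallel ([0.955408] and [0.941682]): 1 − (1 − 0.955408)(1 − 0.941682) = 0.9974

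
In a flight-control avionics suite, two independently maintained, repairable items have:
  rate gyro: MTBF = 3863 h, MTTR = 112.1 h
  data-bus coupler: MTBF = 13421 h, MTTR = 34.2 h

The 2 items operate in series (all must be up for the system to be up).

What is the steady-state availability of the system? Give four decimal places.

A(rate gyro) = MTBF/(MTBF+MTTR) = 3863/(3863+112.1) = 0.971799
A(data-bus coupler) = MTBF/(MTBF+MTTR) = 13421/(13421+34.2) = 0.997458
Series availability: 0.971799 × 0.997458 = 0.9693

0.9693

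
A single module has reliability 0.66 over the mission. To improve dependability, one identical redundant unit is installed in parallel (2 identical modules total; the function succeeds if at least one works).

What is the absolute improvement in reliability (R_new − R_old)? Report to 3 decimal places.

0.224

R_before = 0.66
R_after = 1 − (1 − 0.66)^2 = 0.884
ΔR = 0.884 − 0.66 = 0.224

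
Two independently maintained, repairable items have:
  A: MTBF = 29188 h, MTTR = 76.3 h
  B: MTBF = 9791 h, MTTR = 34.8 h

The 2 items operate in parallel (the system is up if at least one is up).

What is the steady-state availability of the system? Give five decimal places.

A(A) = MTBF/(MTBF+MTTR) = 29188/(29188+76.3) = 0.997393
A(B) = MTBF/(MTBF+MTTR) = 9791/(9791+34.8) = 0.996458
Parallel availability: 1 − (1 − 0.997393)(1 − 0.996458) = 0.99999

0.99999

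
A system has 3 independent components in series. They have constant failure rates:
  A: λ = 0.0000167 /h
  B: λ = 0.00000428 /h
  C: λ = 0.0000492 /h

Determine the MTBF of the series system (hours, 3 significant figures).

Series of exponential components: λ_sys = Σ λ_i
λ_sys = 0.0000167 + 0.00000428 + 0.0000492 = 7.0180e-05 /h
MTBF = 1 / λ_sys = 14200 h

14200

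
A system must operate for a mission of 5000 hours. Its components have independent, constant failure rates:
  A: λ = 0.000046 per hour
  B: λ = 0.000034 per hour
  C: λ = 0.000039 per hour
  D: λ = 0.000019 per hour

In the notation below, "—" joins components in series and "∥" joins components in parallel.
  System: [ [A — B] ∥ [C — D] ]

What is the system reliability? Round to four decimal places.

R(A) = exp(−0.000046 × 5000) = 0.794534
R(B) = exp(−0.000034 × 5000) = 0.843665
R(C) = exp(−0.000039 × 5000) = 0.822835
R(D) = exp(−0.000019 × 5000) = 0.909373
Series (A and B): 0.794534 × 0.843665 = 0.670321
Series (C and D): 0.822835 × 0.909373 = 0.748264
Parallel ([0.670321] and [0.748264]): 1 − (1 − 0.670321)(1 − 0.748264) = 0.9170

0.9170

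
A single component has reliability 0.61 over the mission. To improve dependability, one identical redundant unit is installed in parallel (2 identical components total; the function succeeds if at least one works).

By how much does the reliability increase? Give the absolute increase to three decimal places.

0.238

R_before = 0.61
R_after = 1 − (1 − 0.61)^2 = 0.848
ΔR = 0.848 − 0.61 = 0.238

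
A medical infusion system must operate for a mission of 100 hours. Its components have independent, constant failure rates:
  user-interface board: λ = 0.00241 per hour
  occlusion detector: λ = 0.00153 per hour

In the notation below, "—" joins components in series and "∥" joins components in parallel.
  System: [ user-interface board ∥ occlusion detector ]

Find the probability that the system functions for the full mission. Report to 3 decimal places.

0.970

R(user-interface board) = exp(−0.00241 × 100) = 0.78584
R(occlusion detector) = exp(−0.00153 × 100) = 0.85813
Parallel (user-interface board and occlusion detector): 1 − (1 − 0.78584)(1 − 0.85813) = 0.970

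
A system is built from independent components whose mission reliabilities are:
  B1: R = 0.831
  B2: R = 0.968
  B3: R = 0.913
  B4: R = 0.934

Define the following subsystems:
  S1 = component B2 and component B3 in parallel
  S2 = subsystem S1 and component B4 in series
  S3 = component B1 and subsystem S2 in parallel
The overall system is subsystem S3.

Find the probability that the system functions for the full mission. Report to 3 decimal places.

0.988

Parallel (B2 and B3): 1 − (1 − 0.96800)(1 − 0.91300) = 0.99722
Series ([0.99722] and B4): 0.99722 × 0.93400 = 0.93140
Parallel (B1 and [0.93140]): 1 − (1 − 0.83100)(1 − 0.93140) = 0.988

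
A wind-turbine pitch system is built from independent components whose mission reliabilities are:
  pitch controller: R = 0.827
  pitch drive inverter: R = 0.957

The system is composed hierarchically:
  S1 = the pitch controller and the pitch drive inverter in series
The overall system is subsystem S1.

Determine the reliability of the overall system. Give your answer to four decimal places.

Series (pitch controller and pitch drive inverter): 0.827000 × 0.957000 = 0.7914

0.7914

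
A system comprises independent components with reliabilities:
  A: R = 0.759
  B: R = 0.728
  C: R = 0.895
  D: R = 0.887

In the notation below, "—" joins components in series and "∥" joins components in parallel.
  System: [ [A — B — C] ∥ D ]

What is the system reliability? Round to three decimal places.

0.943

Series (A, B, and C): 0.75900 × 0.72800 × 0.89500 = 0.49453
Parallel ([0.49453] and D): 1 − (1 − 0.49453)(1 − 0.88700) = 0.943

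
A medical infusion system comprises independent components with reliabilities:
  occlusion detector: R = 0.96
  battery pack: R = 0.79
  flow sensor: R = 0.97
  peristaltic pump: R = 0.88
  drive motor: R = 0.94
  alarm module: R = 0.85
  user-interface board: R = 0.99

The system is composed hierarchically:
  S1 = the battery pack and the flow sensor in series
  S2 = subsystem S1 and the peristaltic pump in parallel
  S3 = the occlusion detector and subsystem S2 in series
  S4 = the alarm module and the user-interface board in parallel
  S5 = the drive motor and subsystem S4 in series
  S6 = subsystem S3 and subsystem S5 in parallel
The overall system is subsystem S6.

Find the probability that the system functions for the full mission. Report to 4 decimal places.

0.9959

Series (battery pack and flow sensor): 0.790000 × 0.970000 = 0.766300
Parallel ([0.766300] and peristaltic pump): 1 − (1 − 0.766300)(1 − 0.880000) = 0.971956
Series (occlusion detector and [0.971956]): 0.960000 × 0.971956 = 0.933078
Parallel (alarm module and user-interface board): 1 − (1 − 0.850000)(1 − 0.990000) = 0.998500
Series (drive motor and [0.998500]): 0.940000 × 0.998500 = 0.938590
Parallel ([0.933078] and [0.938590]): 1 − (1 − 0.933078)(1 − 0.938590) = 0.9959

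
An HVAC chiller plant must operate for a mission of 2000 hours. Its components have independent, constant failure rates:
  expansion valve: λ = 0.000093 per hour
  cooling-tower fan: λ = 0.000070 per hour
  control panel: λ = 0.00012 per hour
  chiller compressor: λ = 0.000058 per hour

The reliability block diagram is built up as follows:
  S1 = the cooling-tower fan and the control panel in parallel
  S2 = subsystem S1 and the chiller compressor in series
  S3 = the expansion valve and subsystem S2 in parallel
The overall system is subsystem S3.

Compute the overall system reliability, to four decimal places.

R(expansion valve) = exp(−0.000093 × 2000) = 0.830274
R(cooling-tower fan) = exp(−0.000070 × 2000) = 0.869358
R(control panel) = exp(−0.00012 × 2000) = 0.786628
R(chiller compressor) = exp(−0.000058 × 2000) = 0.890475
Parallel (cooling-tower fan and control panel): 1 − (1 − 0.869358)(1 − 0.786628) = 0.972125
Series ([0.972125] and chiller compressor): 0.972125 × 0.890475 = 0.865653
Parallel (expansion valve and [0.865653]): 1 − (1 − 0.830274)(1 − 0.865653) = 0.9772

0.9772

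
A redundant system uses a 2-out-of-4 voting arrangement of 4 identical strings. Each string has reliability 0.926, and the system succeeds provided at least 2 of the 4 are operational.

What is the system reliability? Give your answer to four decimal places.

R = Σ_{i=2}^{4} C(4,i) p^i (1−p)^{4−i} with p = 0.926
C(4,2)·0.926^2·0.074^2 = 0.028173
C(4,3)·0.926^3·0.074^1 = 0.235031
C(4,4)·0.926^4·0.074^0 = 0.735265
Sum = 0.9985

0.9985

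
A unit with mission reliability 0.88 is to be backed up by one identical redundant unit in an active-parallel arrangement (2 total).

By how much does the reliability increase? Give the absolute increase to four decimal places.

R_before = 0.88
R_after = 1 − (1 − 0.88)^2 = 0.9856
ΔR = 0.9856 − 0.88 = 0.1056

0.1056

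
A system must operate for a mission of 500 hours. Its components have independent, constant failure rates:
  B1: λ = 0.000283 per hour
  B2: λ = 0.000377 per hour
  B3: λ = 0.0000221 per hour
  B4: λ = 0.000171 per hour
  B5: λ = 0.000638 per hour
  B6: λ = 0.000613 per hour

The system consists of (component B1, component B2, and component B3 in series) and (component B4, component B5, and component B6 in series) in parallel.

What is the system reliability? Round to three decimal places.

0.853

R(B1) = exp(−0.000283 × 500) = 0.86806
R(B2) = exp(−0.000377 × 500) = 0.82820
R(B3) = exp(−0.0000221 × 500) = 0.98901
R(B4) = exp(−0.000171 × 500) = 0.91805
R(B5) = exp(−0.000638 × 500) = 0.72688
R(B6) = exp(−0.000613 × 500) = 0.73602
Series (B1, B2, and B3): 0.86806 × 0.82820 × 0.98901 = 0.71103
Series (B4, B5, and B6): 0.91805 × 0.72688 × 0.73602 = 0.49116
Parallel ([0.71103] and [0.49116]): 1 − (1 − 0.71103)(1 − 0.49116) = 0.853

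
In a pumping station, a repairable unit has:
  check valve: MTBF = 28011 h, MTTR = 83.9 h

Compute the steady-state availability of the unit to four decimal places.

0.9970

A(check valve) = MTBF/(MTBF+MTTR) = 28011/(28011+83.9) = 0.9970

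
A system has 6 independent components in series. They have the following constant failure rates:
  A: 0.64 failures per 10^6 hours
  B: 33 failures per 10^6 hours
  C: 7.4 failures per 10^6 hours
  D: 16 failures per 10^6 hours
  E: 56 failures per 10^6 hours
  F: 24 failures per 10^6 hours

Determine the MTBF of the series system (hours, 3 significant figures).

7300

Series of exponential components: λ_sys = Σ λ_i
λ_sys = 0.00000064 + 0.000033 + 0.0000074 + 0.000016 + 0.000056 + 0.000024 = 1.3704e-04 /h
MTBF = 1 / λ_sys = 7300 h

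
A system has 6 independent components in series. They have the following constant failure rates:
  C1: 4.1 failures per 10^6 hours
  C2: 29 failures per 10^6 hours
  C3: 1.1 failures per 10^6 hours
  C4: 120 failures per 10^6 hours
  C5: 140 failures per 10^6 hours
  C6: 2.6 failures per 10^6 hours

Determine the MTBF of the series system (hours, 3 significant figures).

Series of exponential components: λ_sys = Σ λ_i
λ_sys = 0.0000041 + 0.000029 + 0.0000011 + 0.00012 + 0.00014 + 0.0000026 = 2.9680e-04 /h
MTBF = 1 / λ_sys = 3370 h

3370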